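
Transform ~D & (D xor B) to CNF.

~D & (D | B)

~D & (D xor B)
≡ ~D & (D | B) & ~(D & B)
≡ ~D & (D | B) & (~D | ~B)
≡ ~D & (D | B)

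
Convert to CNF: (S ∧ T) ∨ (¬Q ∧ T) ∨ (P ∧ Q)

(S ∨ ¬Q ∨ P) ∧ (T ∨ P) ∧ (T ∨ Q)

(S ∧ T) ∨ (¬Q ∧ T) ∨ (P ∧ Q)
≡ (S ∨ ¬Q ∨ P) ∧ (S ∨ ¬Q ∨ Q) ∧ (S ∨ T ∨ P) ∧ (S ∨ T ∨ Q) ∧ (T ∨ ¬Q ∨ P) ∧ (T ∨ ¬Q ∨ Q) ∧ (T ∨ T ∨ P) ∧ (T ∨ T ∨ Q)   (distribute ∨ over ∧)
≡ (S ∨ ¬Q ∨ P) ∧ (T ∨ P) ∧ (T ∨ Q)   (simplify)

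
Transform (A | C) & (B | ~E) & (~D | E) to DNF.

(A & B & ~D) | (A & B & E) | (A & ~E & ~D) | (C & B & ~D) | (C & B & E) | (C & ~E & ~D)

(A | C) & (B | ~E) & (~D | E)
≡ (A & B & ~D) | (A & B & E) | (A & ~E & ~D) | (A & ~E & E) | (C & B & ~D) | (C & B & E) | (C & ~E & ~D) | (C & ~E & E)   (distribute & over |)
≡ (A & B & ~D) | (A & B & E) | (A & ~E & ~D) | (C & B & ~D) | (C & B & E) | (C & ~E & ~D)   (simplify)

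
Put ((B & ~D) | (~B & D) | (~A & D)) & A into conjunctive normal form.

((B & ~D) | (~B & D) | (~A & D)) & A
⇔ (B | ~B | ~A) & (B | ~B | D) & (B | D | ~A) & (B | D | D) & (~D | ~B | ~A) & (~D | ~B | D) & (~D | D | ~A) & (~D | D | D) & A   — distribute | over &
⇔ (B | D) & (~D | ~B | ~A) & A   — simplify

(B | D) & (~D | ~B | ~A) & A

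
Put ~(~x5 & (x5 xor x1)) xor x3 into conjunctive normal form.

(x5 | ~x1 | x3) & (~x5 | ~x3) & (x5 | x1 | ~x3)

~(~x5 & (x5 xor x1)) xor x3
≡ (~(~x5 & (x5 xor x1)) | x3) & ~(~(~x5 & (x5 xor x1)) & x3)
≡ (~(~x5 & (x5 | x1) & ~(x5 & x1)) | x3) & ~(~(~x5 & (x5 xor x1)) & x3)
≡ (~(~x5 & (x5 | x1) & ~(x5 & x1)) | x3) & ~(~(~x5 & (x5 | x1) & ~(x5 & x1)) & x3)
≡ (~~x5 | ~(x5 | x1) | ~~(x5 & x1) | x3) & ~(~(~x5 & (x5 | x1) & ~(x5 & x1)) & x3)
≡ (x5 | ~(x5 | x1) | ~~(x5 & x1) | x3) & ~(~(~x5 & (x5 | x1) & ~(x5 & x1)) & x3)
≡ (x5 | (~x5 & ~x1) | ~~(x5 & x1) | x3) & ~(~(~x5 & (x5 | x1) & ~(x5 & x1)) & x3)
≡ (x5 | (~x5 & ~x1) | (x5 & x1) | x3) & ~(~(~x5 & (x5 | x1) & ~(x5 & x1)) & x3)
≡ (x5 | (~x5 & ~x1) | (x5 & x1) | x3) & (~~(~x5 & (x5 | x1) & ~(x5 & x1)) | ~x3)
≡ (x5 | (~x5 & ~x1) | (x5 & x1) | x3) & ((~x5 & (x5 | x1) & ~(x5 & x1)) | ~x3)
≡ (x5 | (~x5 & ~x1) | (x5 & x1) | x3) & ((~x5 & (x5 | x1) & (~x5 | ~x1)) | ~x3)
≡ (x5 | ~x5 | x5 | x3) & (x5 | ~x5 | x1 | x3) & (x5 | ~x1 | x5 | x3) & (x5 | ~x1 | x1 | x3) & (~x5 | ~x3) & (x5 | x1 | ~x3) & (~x5 | ~x1 | ~x3)
≡ (x5 | ~x1 | x3) & (~x5 | ~x3) & (x5 | x1 | ~x3)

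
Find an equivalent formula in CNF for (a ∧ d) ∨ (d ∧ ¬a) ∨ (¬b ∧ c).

(a ∧ d) ∨ (d ∧ ¬a) ∨ (¬b ∧ c)
≡ (a ∨ d ∨ ¬b) ∧ (a ∨ d ∨ c) ∧ (a ∨ ¬a ∨ ¬b) ∧ (a ∨ ¬a ∨ c) ∧ (d ∨ d ∨ ¬b) ∧ (d ∨ d ∨ c) ∧ (d ∨ ¬a ∨ ¬b) ∧ (d ∨ ¬a ∨ c)   [distribute ∨ over ∧]
≡ (d ∨ ¬b) ∧ (d ∨ c)   [simplify]

(d ∨ ¬b) ∧ (d ∨ c)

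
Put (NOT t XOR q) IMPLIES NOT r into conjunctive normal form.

(NOT t XOR q) IMPLIES NOT r
≡ NOT (NOT t XOR q) OR NOT r   — eliminate IMPLIES
≡ NOT ((NOT t OR q) AND NOT (NOT t AND q)) OR NOT r   — expand XOR
≡ NOT (NOT t OR q) OR NOT NOT (NOT t AND q) OR NOT r   — De Morgan
≡ (NOT NOT t AND NOT q) OR NOT NOT (NOT t AND q) OR NOT r   — De Morgan
≡ (t AND NOT q) OR NOT NOT (NOT t AND q) OR NOT r   — double negation
≡ (t AND NOT q) OR (NOT t AND q) OR NOT r   — double negation
≡ (t OR NOT t OR NOT r) AND (t OR q OR NOT r) AND (NOT q OR NOT t OR NOT r) AND (NOT q OR q OR NOT r)   — distribute OR over AND
≡ (t OR q OR NOT r) AND (NOT q OR NOT t OR NOT r)   — simplify

(t OR q OR NOT r) AND (NOT q OR NOT t OR NOT r)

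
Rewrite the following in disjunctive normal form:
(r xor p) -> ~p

(r xor p) -> ~p
= ~(r xor p) | ~p   [eliminate ->]
= ~((r & ~p) | (~r & p)) | ~p   [expand xor]
= (~(r & ~p) & ~(~r & p)) | ~p   [De Morgan]
= ((~r | ~~p) & ~(~r & p)) | ~p   [De Morgan]
= ((~r | p) & ~(~r & p)) | ~p   [double negation]
= ((~r | p) & (~~r | ~p)) | ~p   [De Morgan]
= ((~r | p) & (r | ~p)) | ~p   [double negation]
= (~r & r) | (~r & ~p) | (p & r) | (p & ~p) | ~p   [distribute & over |]
= (p & r) | ~p   [simplify]

(p & r) | ~p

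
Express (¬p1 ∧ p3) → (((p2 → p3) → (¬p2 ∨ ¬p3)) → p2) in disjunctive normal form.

p1 ∨ ¬p3 ∨ p2

(¬p1 ∧ p3) → (((p2 → p3) → (¬p2 ∨ ¬p3)) → p2)
≡ ¬(¬p1 ∧ p3) ∨ (((p2 → p3) → (¬p2 ∨ ¬p3)) → p2)   [eliminate →]
≡ ¬(¬p1 ∧ p3) ∨ ¬((p2 → p3) → (¬p2 ∨ ¬p3)) ∨ p2   [eliminate →]
≡ ¬(¬p1 ∧ p3) ∨ ¬(¬(p2 → p3) ∨ ¬p2 ∨ ¬p3) ∨ p2   [eliminate →]
≡ ¬(¬p1 ∧ p3) ∨ ¬(¬(¬p2 ∨ p3) ∨ ¬p2 ∨ ¬p3) ∨ p2   [eliminate →]
≡ ¬¬p1 ∨ ¬p3 ∨ ¬(¬(¬p2 ∨ p3) ∨ ¬p2 ∨ ¬p3) ∨ p2   [De Morgan]
≡ p1 ∨ ¬p3 ∨ ¬(¬(¬p2 ∨ p3) ∨ ¬p2 ∨ ¬p3) ∨ p2   [double negation]
≡ p1 ∨ ¬p3 ∨ (¬¬(¬p2 ∨ p3) ∧ ¬¬p2 ∧ ¬¬p3) ∨ p2   [De Morgan]
≡ p1 ∨ ¬p3 ∨ ((¬p2 ∨ p3) ∧ ¬¬p2 ∧ ¬¬p3) ∨ p2   [double negation]
≡ p1 ∨ ¬p3 ∨ ((¬p2 ∨ p3) ∧ p2 ∧ ¬¬p3) ∨ p2   [double negation]
≡ p1 ∨ ¬p3 ∨ ((¬p2 ∨ p3) ∧ p2 ∧ p3) ∨ p2   [double negation]
≡ p1 ∨ ¬p3 ∨ (¬p2 ∧ p2 ∧ p3) ∨ (p3 ∧ p2 ∧ p3) ∨ p2   [distribute ∧ over ∨]
≡ p1 ∨ ¬p3 ∨ p2   [simplify]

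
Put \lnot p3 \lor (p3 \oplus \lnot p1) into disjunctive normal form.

\lnot p3 \lor (p3 \land p1)

\lnot p3 \lor (p3 \oplus \lnot p1)
≡ \lnot p3 \lor (p3 \land \lnot \lnot p1) \lor (\lnot p3 \land \lnot p1)   [expand \oplus]
≡ \lnot p3 \lor (p3 \land p1) \lor (\lnot p3 \land \lnot p1)   [double negation]
≡ \lnot p3 \lor (p3 \land p1)   [simplify]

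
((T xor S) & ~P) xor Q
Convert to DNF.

(T & ~S & ~P & ~Q) | (~T & S & ~P & ~Q) | (~T & ~S & Q) | (S & T & Q) | (P & Q)

((T xor S) & ~P) xor Q
⇔ ((T xor S) & ~P & ~Q) | (~((T xor S) & ~P) & Q)   — expand xor
⇔ (((T & ~S) | (~T & S)) & ~P & ~Q) | (~((T xor S) & ~P) & Q)   — expand xor
⇔ (((T & ~S) | (~T & S)) & ~P & ~Q) | (~(((T & ~S) | (~T & S)) & ~P) & Q)   — expand xor
⇔ (((T & ~S) | (~T & S)) & ~P & ~Q) | ((~((T & ~S) | (~T & S)) | ~~P) & Q)   — De Morgan
⇔ (((T & ~S) | (~T & S)) & ~P & ~Q) | (((~(T & ~S) & ~(~T & S)) | ~~P) & Q)   — De Morgan
⇔ (((T & ~S) | (~T & S)) & ~P & ~Q) | ((((~T | ~~S) & ~(~T & S)) | ~~P) & Q)   — De Morgan
⇔ (((T & ~S) | (~T & S)) & ~P & ~Q) | ((((~T | S) & ~(~T & S)) | ~~P) & Q)   — double negation
⇔ (((T & ~S) | (~T & S)) & ~P & ~Q) | ((((~T | S) & (~~T | ~S)) | ~~P) & Q)   — De Morgan
⇔ (((T & ~S) | (~T & S)) & ~P & ~Q) | ((((~T | S) & (T | ~S)) | ~~P) & Q)   — double negation
⇔ (((T & ~S) | (~T & S)) & ~P & ~Q) | ((((~T | S) & (T | ~S)) | P) & Q)   — double negation
⇔ (T & ~S & ~P & ~Q) | (~T & S & ~P & ~Q) | (~T & T & Q) | (~T & ~S & Q) | (S & T & Q) | (S & ~S & Q) | (P & Q)   — distribute & over |
⇔ (T & ~S & ~P & ~Q) | (~T & S & ~P & ~Q) | (~T & ~S & Q) | (S & T & Q) | (P & Q)   — simplify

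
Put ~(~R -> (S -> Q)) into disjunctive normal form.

~(~R -> (S -> Q))
⇔ ~(~~R | (S -> Q))   [eliminate ->]
⇔ ~(~~R | ~S | Q)   [eliminate ->]
⇔ ~~~R & ~~S & ~Q   [De Morgan]
⇔ ~R & ~~S & ~Q   [double negation]
⇔ ~R & S & ~Q   [double negation]

~R & S & ~Q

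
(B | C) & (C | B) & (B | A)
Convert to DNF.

B | (C & A)

(B | C) & (C | B) & (B | A)
= (B & C & B) | (B & C & A) | (B & B & B) | (B & B & A) | (C & C & B) | (C & C & A) | (C & B & B) | (C & B & A)   (distribute & over |)
= B | (C & A)   (simplify)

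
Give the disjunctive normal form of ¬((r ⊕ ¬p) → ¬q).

(r ∧ p ∧ q) ∨ (¬r ∧ ¬p ∧ q)

¬((r ⊕ ¬p) → ¬q)
⇔ ¬(¬(r ⊕ ¬p) ∨ ¬q)   (eliminate →)
⇔ ¬(¬((r ∧ ¬¬p) ∨ (¬r ∧ ¬p)) ∨ ¬q)   (expand ⊕)
⇔ ¬¬((r ∧ ¬¬p) ∨ (¬r ∧ ¬p)) ∧ ¬¬q   (De Morgan)
⇔ ((r ∧ ¬¬p) ∨ (¬r ∧ ¬p)) ∧ ¬¬q   (double negation)
⇔ ((r ∧ p) ∨ (¬r ∧ ¬p)) ∧ ¬¬q   (double negation)
⇔ ((r ∧ p) ∨ (¬r ∧ ¬p)) ∧ q   (double negation)
⇔ (r ∧ p ∧ q) ∨ (¬r ∧ ¬p ∧ q)   (distribute ∧ over ∨)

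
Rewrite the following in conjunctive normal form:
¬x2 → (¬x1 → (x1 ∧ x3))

x2 ∨ x1

¬x2 → (¬x1 → (x1 ∧ x3))
= ¬¬x2 ∨ (¬x1 → (x1 ∧ x3))   (eliminate →)
= ¬¬x2 ∨ ¬¬x1 ∨ (x1 ∧ x3)   (eliminate →)
= x2 ∨ ¬¬x1 ∨ (x1 ∧ x3)   (double negation)
= x2 ∨ x1 ∨ (x1 ∧ x3)   (double negation)
= (x2 ∨ x1 ∨ x1) ∧ (x2 ∨ x1 ∨ x3)   (distribute ∨ over ∧)
= x2 ∨ x1   (simplify)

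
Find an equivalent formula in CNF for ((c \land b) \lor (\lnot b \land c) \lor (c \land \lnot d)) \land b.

((c \land b) \lor (\lnot b \land c) \lor (c \land \lnot d)) \land b
= (c \lor \lnot b \lor c) \land (c \lor \lnot b \lor \lnot d) \land (c \lor c \lor c) \land (c \lor c \lor \lnot d) \land (b \lor \lnot b \lor c) \land (b \lor \lnot b \lor \lnot d) \land (b \lor c \lor c) \land (b \lor c \lor \lnot d) \land b   [distribute \lor over \land]
= c \land b   [simplify]

c \land b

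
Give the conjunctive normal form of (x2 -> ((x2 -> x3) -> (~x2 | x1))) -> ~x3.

(x2 | ~x3) & (~x1 | ~x3)

(x2 -> ((x2 -> x3) -> (~x2 | x1))) -> ~x3
≡ ~(x2 -> ((x2 -> x3) -> (~x2 | x1))) | ~x3   (eliminate ->)
≡ ~(~x2 | ((x2 -> x3) -> (~x2 | x1))) | ~x3   (eliminate ->)
≡ ~(~x2 | ~(x2 -> x3) | ~x2 | x1) | ~x3   (eliminate ->)
≡ ~(~x2 | ~(~x2 | x3) | ~x2 | x1) | ~x3   (eliminate ->)
≡ (~~x2 & ~~(~x2 | x3) & ~~x2 & ~x1) | ~x3   (De Morgan)
≡ (x2 & ~~(~x2 | x3) & ~~x2 & ~x1) | ~x3   (double negation)
≡ (x2 & (~x2 | x3) & ~~x2 & ~x1) | ~x3   (double negation)
≡ (x2 & (~x2 | x3) & x2 & ~x1) | ~x3   (double negation)
≡ (x2 | ~x3) & (~x2 | x3 | ~x3) & (x2 | ~x3) & (~x1 | ~x3)   (distribute | over &)
≡ (x2 | ~x3) & (~x1 | ~x3)   (simplify)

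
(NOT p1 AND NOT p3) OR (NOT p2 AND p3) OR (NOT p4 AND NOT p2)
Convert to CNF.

(NOT p1 AND NOT p3) OR (NOT p2 AND p3) OR (NOT p4 AND NOT p2)
≡ (NOT p1 OR NOT p2 OR NOT p4) AND (NOT p1 OR NOT p2 OR NOT p2) AND (NOT p1 OR p3 OR NOT p4) AND (NOT p1 OR p3 OR NOT p2) AND (NOT p3 OR NOT p2 OR NOT p4) AND (NOT p3 OR NOT p2 OR NOT p2) AND (NOT p3 OR p3 OR NOT p4) AND (NOT p3 OR p3 OR NOT p2)   [distribute OR over AND]
≡ (NOT p1 OR NOT p2) AND (NOT p1 OR p3 OR NOT p4) AND (NOT p3 OR NOT p2)   [simplify]

(NOT p1 OR NOT p2) AND (NOT p1 OR p3 OR NOT p4) AND (NOT p3 OR NOT p2)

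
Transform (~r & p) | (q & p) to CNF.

(~r & p) | (q & p)
= (~r | q) & (~r | p) & (p | q) & (p | p)
= (~r | q) & p

(~r | q) & p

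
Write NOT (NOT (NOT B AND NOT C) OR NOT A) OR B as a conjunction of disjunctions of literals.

NOT (NOT (NOT B AND NOT C) OR NOT A) OR B
= (NOT NOT (NOT B AND NOT C) AND NOT NOT A) OR B
= (NOT B AND NOT C AND NOT NOT A) OR B
= (NOT B AND NOT C AND A) OR B
= (NOT B OR B) AND (NOT C OR B) AND (A OR B)
= (NOT C OR B) AND (A OR B)

(NOT C OR B) AND (A OR B)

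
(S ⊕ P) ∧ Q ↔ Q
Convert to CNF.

(S ⊕ P) ∧ Q ↔ Q
⇔ ((S ⊕ P) ∧ Q → Q) ∧ (Q → (S ⊕ P) ∧ Q)   — eliminate ↔
⇔ (¬((S ⊕ P) ∧ Q) ∨ Q) ∧ (Q → (S ⊕ P) ∧ Q)   — eliminate →
⇔ (¬((S ∨ P) ∧ ¬(S ∧ P) ∧ Q) ∨ Q) ∧ (Q → (S ⊕ P) ∧ Q)   — expand ⊕
⇔ (¬((S ∨ P) ∧ ¬(S ∧ P) ∧ Q) ∨ Q) ∧ (¬Q ∨ (S ⊕ P) ∧ Q)   — eliminate →
⇔ (¬((S ∨ P) ∧ ¬(S ∧ P) ∧ Q) ∨ Q) ∧ (¬Q ∨ (S ∨ P) ∧ ¬(S ∧ P) ∧ Q)   — expand ⊕
⇔ (¬(S ∨ P) ∨ ¬¬(S ∧ P) ∨ ¬Q ∨ Q) ∧ (¬Q ∨ (S ∨ P) ∧ ¬(S ∧ P) ∧ Q)   — De Morgan
⇔ (¬S ∧ ¬P ∨ ¬¬(S ∧ P) ∨ ¬Q ∨ Q) ∧ (¬Q ∨ (S ∨ P) ∧ ¬(S ∧ P) ∧ Q)   — De Morgan
⇔ (¬S ∧ ¬P ∨ S ∧ P ∨ ¬Q ∨ Q) ∧ (¬Q ∨ (S ∨ P) ∧ ¬(S ∧ P) ∧ Q)   — double negation
⇔ (¬S ∧ ¬P ∨ S ∧ P ∨ ¬Q ∨ Q) ∧ (¬Q ∨ (S ∨ P) ∧ (¬S ∨ ¬P) ∧ Q)   — De Morgan
⇔ (¬S ∨ S ∨ ¬Q ∨ Q) ∧ (¬S ∨ P ∨ ¬Q ∨ Q) ∧ (¬P ∨ S ∨ ¬Q ∨ Q) ∧ (¬P ∨ P ∨ ¬Q ∨ Q) ∧ (¬Q ∨ S ∨ P) ∧ (¬Q ∨ ¬S ∨ ¬P) ∧ (¬Q ∨ Q)   — distribute ∨ over ∧
⇔ (¬Q ∨ S ∨ P) ∧ (¬Q ∨ ¬S ∨ ¬P)   — simplify

(¬Q ∨ S ∨ P) ∧ (¬Q ∨ ¬S ∨ ¬P)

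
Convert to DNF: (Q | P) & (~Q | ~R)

(Q | P) & (~Q | ~R)
≡ (Q & ~Q) | (Q & ~R) | (P & ~Q) | (P & ~R)   — distribute & over |
≡ (Q & ~R) | (P & ~Q) | (P & ~R)   — simplify

(Q & ~R) | (P & ~Q) | (P & ~R)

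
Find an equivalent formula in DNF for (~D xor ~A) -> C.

(D & A) | (~A & ~D) | C

(~D xor ~A) -> C
⇔ ~(~D xor ~A) | C
⇔ ~((~D & ~~A) | (~~D & ~A)) | C
⇔ (~(~D & ~~A) & ~(~~D & ~A)) | C
⇔ ((~~D | ~~~A) & ~(~~D & ~A)) | C
⇔ ((D | ~~~A) & ~(~~D & ~A)) | C
⇔ ((D | ~A) & ~(~~D & ~A)) | C
⇔ ((D | ~A) & (~~~D | ~~A)) | C
⇔ ((D | ~A) & (~D | ~~A)) | C
⇔ ((D | ~A) & (~D | A)) | C
⇔ (D & ~D) | (D & A) | (~A & ~D) | (~A & A) | C
⇔ (D & A) | (~A & ~D) | C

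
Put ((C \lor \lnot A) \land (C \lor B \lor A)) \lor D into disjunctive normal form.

C \lor (\lnot A \land B) \lor D

((C \lor \lnot A) \land (C \lor B \lor A)) \lor D
≡ (C \land C) \lor (C \land B) \lor (C \land A) \lor (\lnot A \land C) \lor (\lnot A \land B) \lor (\lnot A \land A) \lor D
≡ C \lor (\lnot A \land B) \lor D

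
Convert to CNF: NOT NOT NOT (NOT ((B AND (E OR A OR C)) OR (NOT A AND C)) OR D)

NOT NOT NOT (NOT ((B AND (E OR A OR C)) OR (NOT A AND C)) OR D)
≡ NOT (NOT ((B AND (E OR A OR C)) OR (NOT A AND C)) OR D)   — double negation
≡ NOT NOT ((B AND (E OR A OR C)) OR (NOT A AND C)) AND NOT D   — De Morgan
≡ ((B AND (E OR A OR C)) OR (NOT A AND C)) AND NOT D   — double negation
≡ (B OR NOT A) AND (B OR C) AND (E OR A OR C OR NOT A) AND (E OR A OR C OR C) AND NOT D   — distribute OR over AND
≡ (B OR NOT A) AND (B OR C) AND (E OR A OR C) AND NOT D   — simplify

(B OR NOT A) AND (B OR C) AND (E OR A OR C) AND NOT D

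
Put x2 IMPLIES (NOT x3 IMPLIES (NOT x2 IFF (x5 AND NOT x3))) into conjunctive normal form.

NOT x2 OR x3 OR NOT x5

x2 IMPLIES (NOT x3 IMPLIES (NOT x2 IFF (x5 AND NOT x3)))
≡ NOT x2 OR (NOT x3 IMPLIES (NOT x2 IFF (x5 AND NOT x3)))   [eliminate IMPLIES]
≡ NOT x2 OR NOT NOT x3 OR (NOT x2 IFF (x5 AND NOT x3))   [eliminate IMPLIES]
≡ NOT x2 OR NOT NOT x3 OR ((NOT x2 IMPLIES (x5 AND NOT x3)) AND ((x5 AND NOT x3) IMPLIES NOT x2))   [eliminate IFF]
≡ NOT x2 OR NOT NOT x3 OR ((NOT NOT x2 OR (x5 AND NOT x3)) AND ((x5 AND NOT x3) IMPLIES NOT x2))   [eliminate IMPLIES]
≡ NOT x2 OR NOT NOT x3 OR ((NOT NOT x2 OR (x5 AND NOT x3)) AND (NOT (x5 AND NOT x3) OR NOT x2))   [eliminate IMPLIES]
≡ NOT x2 OR x3 OR ((NOT NOT x2 OR (x5 AND NOT x3)) AND (NOT (x5 AND NOT x3) OR NOT x2))   [double negation]
≡ NOT x2 OR x3 OR ((x2 OR (x5 AND NOT x3)) AND (NOT (x5 AND NOT x3) OR NOT x2))   [double negation]
≡ NOT x2 OR x3 OR ((x2 OR (x5 AND NOT x3)) AND (NOT x5 OR NOT NOT x3 OR NOT x2))   [De Morgan]
≡ NOT x2 OR x3 OR ((x2 OR (x5 AND NOT x3)) AND (NOT x5 OR x3 OR NOT x2))   [double negation]
≡ (NOT x2 OR x3 OR x2 OR x5) AND (NOT x2 OR x3 OR x2 OR NOT x3) AND (NOT x2 OR x3 OR NOT x5 OR x3 OR NOT x2)   [distribute OR over AND]
≡ NOT x2 OR x3 OR NOT x5   [simplify]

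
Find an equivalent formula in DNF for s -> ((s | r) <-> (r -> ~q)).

~s | (~r & s) | (~q & s) | (~q & r)

s -> ((s | r) <-> (r -> ~q))
≡ ~s | ((s | r) <-> (r -> ~q))   [eliminate ->]
≡ ~s | (((s | r) -> (r -> ~q)) & ((r -> ~q) -> (s | r)))   [eliminate <->]
≡ ~s | ((~(s | r) | (r -> ~q)) & ((r -> ~q) -> (s | r)))   [eliminate ->]
≡ ~s | ((~(s | r) | ~r | ~q) & ((r -> ~q) -> (s | r)))   [eliminate ->]
≡ ~s | ((~(s | r) | ~r | ~q) & (~(r -> ~q) | s | r))   [eliminate ->]
≡ ~s | ((~(s | r) | ~r | ~q) & (~(~r | ~q) | s | r))   [eliminate ->]
≡ ~s | (((~s & ~r) | ~r | ~q) & (~(~r | ~q) | s | r))   [De Morgan]
≡ ~s | (((~s & ~r) | ~r | ~q) & ((~~r & ~~q) | s | r))   [De Morgan]
≡ ~s | (((~s & ~r) | ~r | ~q) & ((r & ~~q) | s | r))   [double negation]
≡ ~s | (((~s & ~r) | ~r | ~q) & ((r & q) | s | r))   [double negation]
≡ ~s | (~s & ~r & r & q) | (~s & ~r & s) | (~s & ~r & r) | (~r & r & q) | (~r & s) | (~r & r) | (~q & r & q) | (~q & s) | (~q & r)   [distribute & over |]
≡ ~s | (~r & s) | (~q & s) | (~q & r)   [simplify]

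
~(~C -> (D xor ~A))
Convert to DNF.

(~C & ~D & A) | (~C & ~A & D)

~(~C -> (D xor ~A))
= ~(~~C | (D xor ~A))   — eliminate ->
= ~(~~C | (D & ~~A) | (~D & ~A))   — expand xor
= ~~~C & ~(D & ~~A) & ~(~D & ~A)   — De Morgan
= ~C & ~(D & ~~A) & ~(~D & ~A)   — double negation
= ~C & (~D | ~~~A) & ~(~D & ~A)   — De Morgan
= ~C & (~D | ~A) & ~(~D & ~A)   — double negation
= ~C & (~D | ~A) & (~~D | ~~A)   — De Morgan
= ~C & (~D | ~A) & (D | ~~A)   — double negation
= ~C & (~D | ~A) & (D | A)   — double negation
= (~C & ~D & D) | (~C & ~D & A) | (~C & ~A & D) | (~C & ~A & A)   — distribute & over |
= (~C & ~D & A) | (~C & ~A & D)   — simplify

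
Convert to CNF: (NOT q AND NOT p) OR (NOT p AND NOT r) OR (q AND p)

(NOT q OR NOT r OR p) AND (NOT p OR q)

(NOT q AND NOT p) OR (NOT p AND NOT r) OR (q AND p)
≡ (NOT q OR NOT p OR q) AND (NOT q OR NOT p OR p) AND (NOT q OR NOT r OR q) AND (NOT q OR NOT r OR p) AND (NOT p OR NOT p OR q) AND (NOT p OR NOT p OR p) AND (NOT p OR NOT r OR q) AND (NOT p OR NOT r OR p)   [distribute OR over AND]
≡ (NOT q OR NOT r OR p) AND (NOT p OR q)   [simplify]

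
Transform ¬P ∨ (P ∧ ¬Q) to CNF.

¬P ∨ ¬Q

¬P ∨ (P ∧ ¬Q)
≡ (¬P ∨ P) ∧ (¬P ∨ ¬Q)   — distribute ∨ over ∧
≡ ¬P ∨ ¬Q   — simplify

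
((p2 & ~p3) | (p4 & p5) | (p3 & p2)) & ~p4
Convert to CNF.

((p2 & ~p3) | (p4 & p5) | (p3 & p2)) & ~p4
≡ (p2 | p4 | p3) & (p2 | p4 | p2) & (p2 | p5 | p3) & (p2 | p5 | p2) & (~p3 | p4 | p3) & (~p3 | p4 | p2) & (~p3 | p5 | p3) & (~p3 | p5 | p2) & ~p4
≡ (p2 | p4) & (p2 | p5) & ~p4

(p2 | p4) & (p2 | p5) & ~p4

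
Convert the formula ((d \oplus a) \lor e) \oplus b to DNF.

(d \land \lnot a \land \lnot b) \lor (\lnot d \land a \land \lnot b) \lor (e \land \lnot b) \lor (\lnot d \land \lnot a \land \lnot e \land b) \lor (a \land d \land \lnot e \land b)

((d \oplus a) \lor e) \oplus b
≡ (((d \oplus a) \lor e) \land \lnot b) \lor (\lnot ((d \oplus a) \lor e) \land b)   [expand \oplus]
≡ (((d \land \lnot a) \lor (\lnot d \land a) \lor e) \land \lnot b) \lor (\lnot ((d \oplus a) \lor e) \land b)   [expand \oplus]
≡ (((d \land \lnot a) \lor (\lnot d \land a) \lor e) \land \lnot b) \lor (\lnot ((d \land \lnot a) \lor (\lnot d \land a) \lor e) \land b)   [expand \oplus]
≡ (((d \land \lnot a) \lor (\lnot d \land a) \lor e) \land \lnot b) \lor (\lnot (d \land \lnot a) \land \lnot (\lnot d \land a) \land \lnot e \land b)   [De Morgan]
≡ (((d \land \lnot a) \lor (\lnot d \land a) \lor e) \land \lnot b) \lor ((\lnot d \lor \lnot \lnot a) \land \lnot (\lnot d \land a) \land \lnot e \land b)   [De Morgan]
≡ (((d \land \lnot a) \lor (\lnot d \land a) \lor e) \land \lnot b) \lor ((\lnot d \lor a) \land \lnot (\lnot d \land a) \land \lnot e \land b)   [double negation]
≡ (((d \land \lnot a) \lor (\lnot d \land a) \lor e) \land \lnot b) \lor ((\lnot d \lor a) \land (\lnot \lnot d \lor \lnot a) \land \lnot e \land b)   [De Morgan]
≡ (((d \land \lnot a) \lor (\lnot d \land a) \lor e) \land \lnot b) \lor ((\lnot d \lor a) \land (d \lor \lnot a) \land \lnot e \land b)   [double negation]
≡ (d \land \lnot a \land \lnot b) \lor (\lnot d \land a \land \lnot b) \lor (e \land \lnot b) \lor (\lnot d \land d \land \lnot e \land b) \lor (\lnot d \land \lnot a \land \lnot e \land b) \lor (a \land d \land \lnot e \land b) \lor (a \land \lnot a \land \lnot e \land b)   [distribute \land over \lor]
≡ (d \land \lnot a \land \lnot b) \lor (\lnot d \land a \land \lnot b) \lor (e \land \lnot b) \lor (\lnot d \land \lnot a \land \lnot e \land b) \lor (a \land d \land \lnot e \land b)   [simplify]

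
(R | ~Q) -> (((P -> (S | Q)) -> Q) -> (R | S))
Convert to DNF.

(~R & Q) | (~P & ~Q) | R | S

(R | ~Q) -> (((P -> (S | Q)) -> Q) -> (R | S))
≡ ~(R | ~Q) | (((P -> (S | Q)) -> Q) -> (R | S))   — eliminate ->
≡ ~(R | ~Q) | ~((P -> (S | Q)) -> Q) | R | S   — eliminate ->
≡ ~(R | ~Q) | ~(~(P -> (S | Q)) | Q) | R | S   — eliminate ->
≡ ~(R | ~Q) | ~(~(~P | S | Q) | Q) | R | S   — eliminate ->
≡ (~R & ~~Q) | ~(~(~P | S | Q) | Q) | R | S   — De Morgan
≡ (~R & Q) | ~(~(~P | S | Q) | Q) | R | S   — double negation
≡ (~R & Q) | (~~(~P | S | Q) & ~Q) | R | S   — De Morgan
≡ (~R & Q) | ((~P | S | Q) & ~Q) | R | S   — double negation
≡ (~R & Q) | (~P & ~Q) | (S & ~Q) | (Q & ~Q) | R | S   — distribute & over |
≡ (~R & Q) | (~P & ~Q) | R | S   — simplify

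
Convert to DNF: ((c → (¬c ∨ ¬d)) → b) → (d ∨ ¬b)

((c → (¬c ∨ ¬d)) → b) → (d ∨ ¬b)
= ¬((c → (¬c ∨ ¬d)) → b) ∨ d ∨ ¬b   (eliminate →)
= ¬(¬(c → (¬c ∨ ¬d)) ∨ b) ∨ d ∨ ¬b   (eliminate →)
= ¬(¬(¬c ∨ ¬c ∨ ¬d) ∨ b) ∨ d ∨ ¬b   (eliminate →)
= (¬¬(¬c ∨ ¬c ∨ ¬d) ∧ ¬b) ∨ d ∨ ¬b   (De Morgan)
= ((¬c ∨ ¬c ∨ ¬d) ∧ ¬b) ∨ d ∨ ¬b   (double negation)
= (¬c ∧ ¬b) ∨ (¬c ∧ ¬b) ∨ (¬d ∧ ¬b) ∨ d ∨ ¬b   (distribute ∧ over ∨)
= d ∨ ¬b   (simplify)

d ∨ ¬b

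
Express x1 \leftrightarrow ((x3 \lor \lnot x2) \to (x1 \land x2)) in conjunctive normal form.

x1 \leftrightarrow ((x3 \lor \lnot x2) \to (x1 \land x2))
⇔ (x1 \to ((x3 \lor \lnot x2) \to (x1 \land x2))) \land (((x3 \lor \lnot x2) \to (x1 \land x2)) \to x1)   [eliminate \leftrightarrow]
⇔ (\lnot x1 \lor ((x3 \lor \lnot x2) \to (x1 \land x2))) \land (((x3 \lor \lnot x2) \to (x1 \land x2)) \to x1)   [eliminate \to]
⇔ (\lnot x1 \lor \lnot (x3 \lor \lnot x2) \lor (x1 \land x2)) \land (((x3 \lor \lnot x2) \to (x1 \land x2)) \to x1)   [eliminate \to]
⇔ (\lnot x1 \lor \lnot (x3 \lor \lnot x2) \lor (x1 \land x2)) \land (\lnot ((x3 \lor \lnot x2) \to (x1 \land x2)) \lor x1)   [eliminate \to]
⇔ (\lnot x1 \lor \lnot (x3 \lor \lnot x2) \lor (x1 \land x2)) \land (\lnot (\lnot (x3 \lor \lnot x2) \lor (x1 \land x2)) \lor x1)   [eliminate \to]
⇔ (\lnot x1 \lor (\lnot x3 \land \lnot \lnot x2) \lor (x1 \land x2)) \land (\lnot (\lnot (x3 \lor \lnot x2) \lor (x1 \land x2)) \lor x1)   [De Morgan]
⇔ (\lnot x1 \lor (\lnot x3 \land x2) \lor (x1 \land x2)) \land (\lnot (\lnot (x3 \lor \lnot x2) \lor (x1 \land x2)) \lor x1)   [double negation]
⇔ (\lnot x1 \lor (\lnot x3 \land x2) \lor (x1 \land x2)) \land ((\lnot \lnot (x3 \lor \lnot x2) \land \lnot (x1 \land x2)) \lor x1)   [De Morgan]
⇔ (\lnot x1 \lor (\lnot x3 \land x2) \lor (x1 \land x2)) \land (((x3 \lor \lnot x2) \land \lnot (x1 \land x2)) \lor x1)   [double negation]
⇔ (\lnot x1 \lor (\lnot x3 \land x2) \lor (x1 \land x2)) \land (((x3 \lor \lnot x2) \land (\lnot x1 \lor \lnot x2)) \lor x1)   [De Morgan]
⇔ (\lnot x1 \lor \lnot x3 \lor x1) \land (\lnot x1 \lor \lnot x3 \lor x2) \land (\lnot x1 \lor x2 \lor x1) \land (\lnot x1 \lor x2 \lor x2) \land (x3 \lor \lnot x2 \lor x1) \land (\lnot x1 \lor \lnot x2 \lor x1)   [distribute \lor over \land]
⇔ (\lnot x1 \lor x2) \land (x3 \lor \lnot x2 \lor x1)   [simplify]

(\lnot x1 \lor x2) \land (x3 \lor \lnot x2 \lor x1)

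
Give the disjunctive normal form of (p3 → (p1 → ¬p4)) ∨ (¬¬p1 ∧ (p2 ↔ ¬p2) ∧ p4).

¬p3 ∨ ¬p1 ∨ ¬p4

(p3 → (p1 → ¬p4)) ∨ (¬¬p1 ∧ (p2 ↔ ¬p2) ∧ p4)
≡ ¬p3 ∨ (p1 → ¬p4) ∨ (¬¬p1 ∧ (p2 ↔ ¬p2) ∧ p4)   [eliminate →]
≡ ¬p3 ∨ ¬p1 ∨ ¬p4 ∨ (¬¬p1 ∧ (p2 ↔ ¬p2) ∧ p4)   [eliminate →]
≡ ¬p3 ∨ ¬p1 ∨ ¬p4 ∨ (¬¬p1 ∧ (p2 → ¬p2) ∧ (¬p2 → p2) ∧ p4)   [eliminate ↔]
≡ ¬p3 ∨ ¬p1 ∨ ¬p4 ∨ (¬¬p1 ∧ (¬p2 ∨ ¬p2) ∧ (¬p2 → p2) ∧ p4)   [eliminate →]
≡ ¬p3 ∨ ¬p1 ∨ ¬p4 ∨ (¬¬p1 ∧ (¬p2 ∨ ¬p2) ∧ (¬¬p2 ∨ p2) ∧ p4)   [eliminate →]
≡ ¬p3 ∨ ¬p1 ∨ ¬p4 ∨ (p1 ∧ (¬p2 ∨ ¬p2) ∧ (¬¬p2 ∨ p2) ∧ p4)   [double negation]
≡ ¬p3 ∨ ¬p1 ∨ ¬p4 ∨ (p1 ∧ (¬p2 ∨ ¬p2) ∧ (p2 ∨ p2) ∧ p4)   [double negation]
≡ ¬p3 ∨ ¬p1 ∨ ¬p4 ∨ (p1 ∧ ¬p2 ∧ p2 ∧ p4) ∨ (p1 ∧ ¬p2 ∧ p2 ∧ p4) ∨ (p1 ∧ ¬p2 ∧ p2 ∧ p4) ∨ (p1 ∧ ¬p2 ∧ p2 ∧ p4)   [distribute ∧ over ∨]
≡ ¬p3 ∨ ¬p1 ∨ ¬p4   [simplify]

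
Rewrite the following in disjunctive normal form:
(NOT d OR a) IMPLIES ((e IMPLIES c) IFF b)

(NOT d OR a) IMPLIES ((e IMPLIES c) IFF b)
= NOT (NOT d OR a) OR ((e IMPLIES c) IFF b)   [eliminate IMPLIES]
= NOT (NOT d OR a) OR (((e IMPLIES c) IMPLIES b) AND (b IMPLIES (e IMPLIES c)))   [eliminate IFF]
= NOT (NOT d OR a) OR ((NOT (e IMPLIES c) OR b) AND (b IMPLIES (e IMPLIES c)))   [eliminate IMPLIES]
= NOT (NOT d OR a) OR ((NOT (NOT e OR c) OR b) AND (b IMPLIES (e IMPLIES c)))   [eliminate IMPLIES]
= NOT (NOT d OR a) OR ((NOT (NOT e OR c) OR b) AND (NOT b OR (e IMPLIES c)))   [eliminate IMPLIES]
= NOT (NOT d OR a) OR ((NOT (NOT e OR c) OR b) AND (NOT b OR NOT e OR c))   [eliminate IMPLIES]
= (NOT NOT d AND NOT a) OR ((NOT (NOT e OR c) OR b) AND (NOT b OR NOT e OR c))   [De Morgan]
= (d AND NOT a) OR ((NOT (NOT e OR c) OR b) AND (NOT b OR NOT e OR c))   [double negation]
= (d AND NOT a) OR (((NOT NOT e AND NOT c) OR b) AND (NOT b OR NOT e OR c))   [De Morgan]
= (d AND NOT a) OR (((e AND NOT c) OR b) AND (NOT b OR NOT e OR c))   [double negation]
= (d AND NOT a) OR (e AND NOT c AND NOT b) OR (e AND NOT c AND NOT e) OR (e AND NOT c AND c) OR (b AND NOT b) OR (b AND NOT e) OR (b AND c)   [distribute AND over OR]
= (d AND NOT a) OR (e AND NOT c AND NOT b) OR (b AND NOT e) OR (b AND c)   [simplify]

(d AND NOT a) OR (e AND NOT c AND NOT b) OR (b AND NOT e) OR (b AND c)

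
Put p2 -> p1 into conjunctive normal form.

~p2 | p1

p2 -> p1
⇔ ~p2 | p1   (eliminate ->)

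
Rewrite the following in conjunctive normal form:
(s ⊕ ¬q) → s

q ∨ s

(s ⊕ ¬q) → s
≡ ¬(s ⊕ ¬q) ∨ s   [eliminate →]
≡ ¬((s ∨ ¬q) ∧ ¬(s ∧ ¬q)) ∨ s   [expand ⊕]
≡ ¬(s ∨ ¬q) ∨ ¬¬(s ∧ ¬q) ∨ s   [De Morgan]
≡ (¬s ∧ ¬¬q) ∨ ¬¬(s ∧ ¬q) ∨ s   [De Morgan]
≡ (¬s ∧ q) ∨ ¬¬(s ∧ ¬q) ∨ s   [double negation]
≡ (¬s ∧ q) ∨ (s ∧ ¬q) ∨ s   [double negation]
≡ (¬s ∨ s ∨ s) ∧ (¬s ∨ ¬q ∨ s) ∧ (q ∨ s ∨ s) ∧ (q ∨ ¬q ∨ s)   [distribute ∨ over ∧]
≡ q ∨ s   [simplify]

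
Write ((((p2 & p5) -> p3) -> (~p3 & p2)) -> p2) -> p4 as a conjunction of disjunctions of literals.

(p2 | p4) & (~p3 | p4) & (~p2 | p4)

((((p2 & p5) -> p3) -> (~p3 & p2)) -> p2) -> p4
⇔ ~((((p2 & p5) -> p3) -> (~p3 & p2)) -> p2) | p4   [eliminate ->]
⇔ ~(~(((p2 & p5) -> p3) -> (~p3 & p2)) | p2) | p4   [eliminate ->]
⇔ ~(~(~((p2 & p5) -> p3) | (~p3 & p2)) | p2) | p4   [eliminate ->]
⇔ ~(~(~(~(p2 & p5) | p3) | (~p3 & p2)) | p2) | p4   [eliminate ->]
⇔ (~~(~(~(p2 & p5) | p3) | (~p3 & p2)) & ~p2) | p4   [De Morgan]
⇔ ((~(~(p2 & p5) | p3) | (~p3 & p2)) & ~p2) | p4   [double negation]
⇔ (((~~(p2 & p5) & ~p3) | (~p3 & p2)) & ~p2) | p4   [De Morgan]
⇔ (((p2 & p5 & ~p3) | (~p3 & p2)) & ~p2) | p4   [double negation]
⇔ (p2 | ~p3 | p4) & (p2 | p2 | p4) & (p5 | ~p3 | p4) & (p5 | p2 | p4) & (~p3 | ~p3 | p4) & (~p3 | p2 | p4) & (~p2 | p4)   [distribute | over &]
⇔ (p2 | p4) & (~p3 | p4) & (~p2 | p4)   [simplify]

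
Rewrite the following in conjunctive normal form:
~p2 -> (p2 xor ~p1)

p2 | ~p1

~p2 -> (p2 xor ~p1)
≡ ~~p2 | (p2 xor ~p1)   [eliminate ->]
≡ ~~p2 | ((p2 | ~p1) & ~(p2 & ~p1))   [expand xor]
≡ p2 | ((p2 | ~p1) & ~(p2 & ~p1))   [double negation]
≡ p2 | ((p2 | ~p1) & (~p2 | ~~p1))   [De Morgan]
≡ p2 | ((p2 | ~p1) & (~p2 | p1))   [double negation]
≡ (p2 | p2 | ~p1) & (p2 | ~p2 | p1)   [distribute | over &]
≡ p2 | ~p1   [simplify]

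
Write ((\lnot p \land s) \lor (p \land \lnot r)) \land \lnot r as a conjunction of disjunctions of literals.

((\lnot p \land s) \lor (p \land \lnot r)) \land \lnot r
⇔ (\lnot p \lor p) \land (\lnot p \lor \lnot r) \land (s \lor p) \land (s \lor \lnot r) \land \lnot r   [distribute \lor over \land]
⇔ (s \lor p) \land \lnot r   [simplify]

(s \lor p) \land \lnot r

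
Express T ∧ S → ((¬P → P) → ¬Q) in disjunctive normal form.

¬T ∨ ¬S ∨ ¬P ∨ ¬Q

T ∧ S → ((¬P → P) → ¬Q)
= ¬(T ∧ S) ∨ ((¬P → P) → ¬Q)   [eliminate →]
= ¬(T ∧ S) ∨ ¬(¬P → P) ∨ ¬Q   [eliminate →]
= ¬(T ∧ S) ∨ ¬(¬¬P ∨ P) ∨ ¬Q   [eliminate →]
= ¬T ∨ ¬S ∨ ¬(¬¬P ∨ P) ∨ ¬Q   [De Morgan]
= ¬T ∨ ¬S ∨ ¬¬¬P ∧ ¬P ∨ ¬Q   [De Morgan]
= ¬T ∨ ¬S ∨ ¬P ∧ ¬P ∨ ¬Q   [double negation]
= ¬T ∨ ¬S ∨ ¬P ∨ ¬Q   [simplify]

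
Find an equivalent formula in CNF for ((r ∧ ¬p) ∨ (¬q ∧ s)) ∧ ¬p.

(r ∨ ¬q) ∧ (r ∨ s) ∧ ¬p

((r ∧ ¬p) ∨ (¬q ∧ s)) ∧ ¬p
⇔ (r ∨ ¬q) ∧ (r ∨ s) ∧ (¬p ∨ ¬q) ∧ (¬p ∨ s) ∧ ¬p
⇔ (r ∨ ¬q) ∧ (r ∨ s) ∧ ¬p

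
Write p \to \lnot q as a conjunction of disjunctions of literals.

\lnot p \lor \lnot q

p \to \lnot q
= \lnot p \lor \lnot q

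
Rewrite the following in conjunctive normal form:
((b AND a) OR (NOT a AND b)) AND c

((b AND a) OR (NOT a AND b)) AND c
≡ (b OR NOT a) AND (b OR b) AND (a OR NOT a) AND (a OR b) AND c   — distribute OR over AND
≡ b AND c   — simplify

b AND c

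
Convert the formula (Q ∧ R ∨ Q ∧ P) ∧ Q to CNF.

Q ∧ (R ∨ P)

(Q ∧ R ∨ Q ∧ P) ∧ Q
≡ (Q ∨ Q) ∧ (Q ∨ P) ∧ (R ∨ Q) ∧ (R ∨ P) ∧ Q   [distribute ∨ over ∧]
≡ Q ∧ (R ∨ P)   [simplify]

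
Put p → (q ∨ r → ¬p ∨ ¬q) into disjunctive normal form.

p → (q ∨ r → ¬p ∨ ¬q)
⇔ ¬p ∨ (q ∨ r → ¬p ∨ ¬q)   — eliminate →
⇔ ¬p ∨ ¬(q ∨ r) ∨ ¬p ∨ ¬q   — eliminate →
⇔ ¬p ∨ ¬q ∧ ¬r ∨ ¬p ∨ ¬q   — De Morgan
⇔ ¬p ∨ ¬q   — simplify

¬p ∨ ¬q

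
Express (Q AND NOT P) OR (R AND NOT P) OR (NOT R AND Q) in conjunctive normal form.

(Q AND NOT P) OR (R AND NOT P) OR (NOT R AND Q)
≡ (Q OR R OR NOT R) AND (Q OR R OR Q) AND (Q OR NOT P OR NOT R) AND (Q OR NOT P OR Q) AND (NOT P OR R OR NOT R) AND (NOT P OR R OR Q) AND (NOT P OR NOT P OR NOT R) AND (NOT P OR NOT P OR Q)   (distribute OR over AND)
≡ (Q OR R) AND (Q OR NOT P) AND (NOT P OR NOT R)   (simplify)

(Q OR R) AND (Q OR NOT P) AND (NOT P OR NOT R)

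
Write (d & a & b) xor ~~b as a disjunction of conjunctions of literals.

(d & a & b) xor ~~b
≡ (d & a & b & ~~~b) | (~(d & a & b) & ~~b)   (expand xor)
≡ (d & a & b & ~b) | (~(d & a & b) & ~~b)   (double negation)
≡ (d & a & b & ~b) | ((~d | ~a | ~b) & ~~b)   (De Morgan)
≡ (d & a & b & ~b) | ((~d | ~a | ~b) & b)   (double negation)
≡ (d & a & b & ~b) | (~d & b) | (~a & b) | (~b & b)   (distribute & over |)
≡ (~d & b) | (~a & b)   (simplify)

(~d & b) | (~a & b)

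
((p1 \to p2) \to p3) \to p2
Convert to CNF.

((p1 \to p2) \to p3) \to p2
= \lnot ((p1 \to p2) \to p3) \lor p2   [eliminate \to]
= \lnot (\lnot (p1 \to p2) \lor p3) \lor p2   [eliminate \to]
= \lnot (\lnot (\lnot p1 \lor p2) \lor p3) \lor p2   [eliminate \to]
= (\lnot \lnot (\lnot p1 \lor p2) \land \lnot p3) \lor p2   [De Morgan]
= ((\lnot p1 \lor p2) \land \lnot p3) \lor p2   [double negation]
= (\lnot p1 \lor p2 \lor p2) \land (\lnot p3 \lor p2)   [distribute \lor over \land]
= (\lnot p1 \lor p2) \land (\lnot p3 \lor p2)   [simplify]

(\lnot p1 \lor p2) \land (\lnot p3 \lor p2)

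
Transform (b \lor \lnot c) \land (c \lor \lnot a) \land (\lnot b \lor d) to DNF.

(b \lor \lnot c) \land (c \lor \lnot a) \land (\lnot b \lor d)
≡ (b \land c \land \lnot b) \lor (b \land c \land d) \lor (b \land \lnot a \land \lnot b) \lor (b \land \lnot a \land d) \lor (\lnot c \land c \land \lnot b) \lor (\lnot c \land c \land d) \lor (\lnot c \land \lnot a \land \lnot b) \lor (\lnot c \land \lnot a \land d)   — distribute \land over \lor
≡ (b \land c \land d) \lor (b \land \lnot a \land d) \lor (\lnot c \land \lnot a \land \lnot b) \lor (\lnot c \land \lnot a \land d)   — simplify

(b \land c \land d) \lor (b \land \lnot a \land d) \lor (\lnot c \land \lnot a \land \lnot b) \lor (\lnot c \land \lnot a \land d)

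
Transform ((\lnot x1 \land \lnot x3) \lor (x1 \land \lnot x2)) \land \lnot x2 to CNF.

(\lnot x3 \lor x1) \land \lnot x2

((\lnot x1 \land \lnot x3) \lor (x1 \land \lnot x2)) \land \lnot x2
= (\lnot x1 \lor x1) \land (\lnot x1 \lor \lnot x2) \land (\lnot x3 \lor x1) \land (\lnot x3 \lor \lnot x2) \land \lnot x2   [distribute \lor over \land]
= (\lnot x3 \lor x1) \land \lnot x2   [simplify]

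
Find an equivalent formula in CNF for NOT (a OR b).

NOT a AND NOT b

NOT (a OR b)
= NOT a AND NOT b   [De Morgan]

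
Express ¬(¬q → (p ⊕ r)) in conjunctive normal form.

¬q ∧ (¬p ∨ r) ∧ (¬r ∨ p)

¬(¬q → (p ⊕ r))
⇔ ¬(¬¬q ∨ (p ⊕ r))   (eliminate →)
⇔ ¬(¬¬q ∨ ((p ∨ r) ∧ ¬(p ∧ r)))   (expand ⊕)
⇔ ¬¬¬q ∧ ¬((p ∨ r) ∧ ¬(p ∧ r))   (De Morgan)
⇔ ¬q ∧ ¬((p ∨ r) ∧ ¬(p ∧ r))   (double negation)
⇔ ¬q ∧ (¬(p ∨ r) ∨ ¬¬(p ∧ r))   (De Morgan)
⇔ ¬q ∧ ((¬p ∧ ¬r) ∨ ¬¬(p ∧ r))   (De Morgan)
⇔ ¬q ∧ ((¬p ∧ ¬r) ∨ (p ∧ r))   (double negation)
⇔ ¬q ∧ (¬p ∨ p) ∧ (¬p ∨ r) ∧ (¬r ∨ p) ∧ (¬r ∨ r)   (distribute ∨ over ∧)
⇔ ¬q ∧ (¬p ∨ r) ∧ (¬r ∨ p)   (simplify)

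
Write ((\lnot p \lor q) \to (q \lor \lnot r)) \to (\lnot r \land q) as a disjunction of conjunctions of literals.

((\lnot p \lor q) \to (q \lor \lnot r)) \to (\lnot r \land q)
= \lnot ((\lnot p \lor q) \to (q \lor \lnot r)) \lor (\lnot r \land q)   — eliminate \to
= \lnot (\lnot (\lnot p \lor q) \lor q \lor \lnot r) \lor (\lnot r \land q)   — eliminate \to
= (\lnot \lnot (\lnot p \lor q) \land \lnot q \land \lnot \lnot r) \lor (\lnot r \land q)   — De Morgan
= ((\lnot p \lor q) \land \lnot q \land \lnot \lnot r) \lor (\lnot r \land q)   — double negation
= ((\lnot p \lor q) \land \lnot q \land r) \lor (\lnot r \land q)   — double negation
= (\lnot p \land \lnot q \land r) \lor (q \land \lnot q \land r) \lor (\lnot r \land q)   — distribute \land over \lor
= (\lnot p \land \lnot q \land r) \lor (\lnot r \land q)   — simplify

(\lnot p \land \lnot q \land r) \lor (\lnot r \land q)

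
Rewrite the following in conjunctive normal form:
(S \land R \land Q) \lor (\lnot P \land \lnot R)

(S \lor \lnot P) \land (S \lor \lnot R) \land (R \lor \lnot P) \land (Q \lor \lnot P) \land (Q \lor \lnot R)

(S \land R \land Q) \lor (\lnot P \land \lnot R)
≡ (S \lor \lnot P) \land (S \lor \lnot R) \land (R \lor \lnot P) \land (R \lor \lnot R) \land (Q \lor \lnot P) \land (Q \lor \lnot R)   [distribute \lor over \land]
≡ (S \lor \lnot P) \land (S \lor \lnot R) \land (R \lor \lnot P) \land (Q \lor \lnot P) \land (Q \lor \lnot R)   [simplify]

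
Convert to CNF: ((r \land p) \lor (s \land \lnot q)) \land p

((r \land p) \lor (s \land \lnot q)) \land p
≡ (r \lor s) \land (r \lor \lnot q) \land (p \lor s) \land (p \lor \lnot q) \land p   (distribute \lor over \land)
≡ (r \lor s) \land (r \lor \lnot q) \land p   (simplify)

(r \lor s) \land (r \lor \lnot q) \land p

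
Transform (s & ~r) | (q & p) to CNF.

(s & ~r) | (q & p)
= (s | q) & (s | p) & (~r | q) & (~r | p)   — distribute | over &

(s | q) & (s | p) & (~r | q) & (~r | p)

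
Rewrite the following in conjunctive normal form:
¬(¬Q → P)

¬Q ∧ ¬P

¬(¬Q → P)
= ¬(¬¬Q ∨ P)   (eliminate →)
= ¬¬¬Q ∧ ¬P   (De Morgan)
= ¬Q ∧ ¬P   (double negation)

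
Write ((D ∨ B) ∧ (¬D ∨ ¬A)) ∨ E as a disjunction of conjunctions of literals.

(D ∧ ¬A) ∨ (B ∧ ¬D) ∨ (B ∧ ¬A) ∨ E

((D ∨ B) ∧ (¬D ∨ ¬A)) ∨ E
≡ (D ∧ ¬D) ∨ (D ∧ ¬A) ∨ (B ∧ ¬D) ∨ (B ∧ ¬A) ∨ E   (distribute ∧ over ∨)
≡ (D ∧ ¬A) ∨ (B ∧ ¬D) ∨ (B ∧ ¬A) ∨ E   (simplify)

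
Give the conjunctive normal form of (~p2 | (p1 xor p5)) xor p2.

(~p2 | (p1 xor p5)) xor p2
⇔ (~p2 | (p1 xor p5) | p2) & ~((~p2 | (p1 xor p5)) & p2)   (expand xor)
⇔ (~p2 | ((p1 | p5) & ~(p1 & p5)) | p2) & ~((~p2 | (p1 xor p5)) & p2)   (expand xor)
⇔ (~p2 | ((p1 | p5) & ~(p1 & p5)) | p2) & ~((~p2 | ((p1 | p5) & ~(p1 & p5))) & p2)   (expand xor)
⇔ (~p2 | ((p1 | p5) & (~p1 | ~p5)) | p2) & ~((~p2 | ((p1 | p5) & ~(p1 & p5))) & p2)   (De Morgan)
⇔ (~p2 | ((p1 | p5) & (~p1 | ~p5)) | p2) & (~(~p2 | ((p1 | p5) & ~(p1 & p5))) | ~p2)   (De Morgan)
⇔ (~p2 | ((p1 | p5) & (~p1 | ~p5)) | p2) & ((~~p2 & ~((p1 | p5) & ~(p1 & p5))) | ~p2)   (De Morgan)
⇔ (~p2 | ((p1 | p5) & (~p1 | ~p5)) | p2) & ((p2 & ~((p1 | p5) & ~(p1 & p5))) | ~p2)   (double negation)
⇔ (~p2 | ((p1 | p5) & (~p1 | ~p5)) | p2) & ((p2 & (~(p1 | p5) | ~~(p1 & p5))) | ~p2)   (De Morgan)
⇔ (~p2 | ((p1 | p5) & (~p1 | ~p5)) | p2) & ((p2 & ((~p1 & ~p5) | ~~(p1 & p5))) | ~p2)   (De Morgan)
⇔ (~p2 | ((p1 | p5) & (~p1 | ~p5)) | p2) & ((p2 & ((~p1 & ~p5) | (p1 & p5))) | ~p2)   (double negation)
⇔ (~p2 | p1 | p5 | p2) & (~p2 | ~p1 | ~p5 | p2) & (p2 | ~p2) & (~p1 | p1 | ~p2) & (~p1 | p5 | ~p2) & (~p5 | p1 | ~p2) & (~p5 | p5 | ~p2)   (distribute | over &)
⇔ (~p1 | p5 | ~p2) & (~p5 | p1 | ~p2)   (simplify)

(~p1 | p5 | ~p2) & (~p5 | p1 | ~p2)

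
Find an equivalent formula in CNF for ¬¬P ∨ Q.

¬¬P ∨ Q
⇔ P ∨ Q   [double negation]

P ∨ Q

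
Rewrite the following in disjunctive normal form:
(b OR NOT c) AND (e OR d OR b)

(b OR NOT c) AND (e OR d OR b)
≡ (b AND e) OR (b AND d) OR (b AND b) OR (NOT c AND e) OR (NOT c AND d) OR (NOT c AND b)   (distribute AND over OR)
≡ b OR (NOT c AND e) OR (NOT c AND d)   (simplify)

b OR (NOT c AND e) OR (NOT c AND d)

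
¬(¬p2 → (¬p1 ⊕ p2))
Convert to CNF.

¬p2 ∧ (p1 ∨ p2)

¬(¬p2 → (¬p1 ⊕ p2))
≡ ¬(¬¬p2 ∨ (¬p1 ⊕ p2))   [eliminate →]
≡ ¬(¬¬p2 ∨ ((¬p1 ∨ p2) ∧ ¬(¬p1 ∧ p2)))   [expand ⊕]
≡ ¬¬¬p2 ∧ ¬((¬p1 ∨ p2) ∧ ¬(¬p1 ∧ p2))   [De Morgan]
≡ ¬p2 ∧ ¬((¬p1 ∨ p2) ∧ ¬(¬p1 ∧ p2))   [double negation]
≡ ¬p2 ∧ (¬(¬p1 ∨ p2) ∨ ¬¬(¬p1 ∧ p2))   [De Morgan]
≡ ¬p2 ∧ ((¬¬p1 ∧ ¬p2) ∨ ¬¬(¬p1 ∧ p2))   [De Morgan]
≡ ¬p2 ∧ ((p1 ∧ ¬p2) ∨ ¬¬(¬p1 ∧ p2))   [double negation]
≡ ¬p2 ∧ ((p1 ∧ ¬p2) ∨ (¬p1 ∧ p2))   [double negation]
≡ ¬p2 ∧ (p1 ∨ ¬p1) ∧ (p1 ∨ p2) ∧ (¬p2 ∨ ¬p1) ∧ (¬p2 ∨ p2)   [distribute ∨ over ∧]
≡ ¬p2 ∧ (p1 ∨ p2)   [simplify]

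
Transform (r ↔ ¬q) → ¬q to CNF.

r ∨ ¬q

(r ↔ ¬q) → ¬q
≡ ¬(r ↔ ¬q) ∨ ¬q   [eliminate →]
≡ ¬((r → ¬q) ∧ (¬q → r)) ∨ ¬q   [eliminate ↔]
≡ ¬((¬r ∨ ¬q) ∧ (¬q → r)) ∨ ¬q   [eliminate →]
≡ ¬((¬r ∨ ¬q) ∧ (¬¬q ∨ r)) ∨ ¬q   [eliminate →]
≡ ¬(¬r ∨ ¬q) ∨ ¬(¬¬q ∨ r) ∨ ¬q   [De Morgan]
≡ (¬¬r ∧ ¬¬q) ∨ ¬(¬¬q ∨ r) ∨ ¬q   [De Morgan]
≡ (r ∧ ¬¬q) ∨ ¬(¬¬q ∨ r) ∨ ¬q   [double negation]
≡ (r ∧ q) ∨ ¬(¬¬q ∨ r) ∨ ¬q   [double negation]
≡ (r ∧ q) ∨ (¬¬¬q ∧ ¬r) ∨ ¬q   [De Morgan]
≡ (r ∧ q) ∨ (¬q ∧ ¬r) ∨ ¬q   [double negation]
≡ (r ∨ ¬q ∨ ¬q) ∧ (r ∨ ¬r ∨ ¬q) ∧ (q ∨ ¬q ∨ ¬q) ∧ (q ∨ ¬r ∨ ¬q)   [distribute ∨ over ∧]
≡ r ∨ ¬q   [simplify]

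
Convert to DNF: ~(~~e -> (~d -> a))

~(~~e -> (~d -> a))
≡ ~(~~~e | (~d -> a))   — eliminate ->
≡ ~(~~~e | ~~d | a)   — eliminate ->
≡ ~~~~e & ~~~d & ~a   — De Morgan
≡ ~~e & ~~~d & ~a   — double negation
≡ e & ~~~d & ~a   — double negation
≡ e & ~d & ~a   — double negation

e & ~d & ~a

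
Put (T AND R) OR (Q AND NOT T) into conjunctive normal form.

(T OR Q) AND (R OR Q) AND (R OR NOT T)

(T AND R) OR (Q AND NOT T)
⇔ (T OR Q) AND (T OR NOT T) AND (R OR Q) AND (R OR NOT T)   [distribute OR over AND]
⇔ (T OR Q) AND (R OR Q) AND (R OR NOT T)   [simplify]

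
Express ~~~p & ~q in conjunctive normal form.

~p & ~q

~~~p & ~q
≡ ~p & ~q   [double negation]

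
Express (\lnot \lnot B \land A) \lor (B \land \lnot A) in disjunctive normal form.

(\lnot \lnot B \land A) \lor (B \land \lnot A)
≡ (B \land A) \lor (B \land \lnot A)   [double negation]

(B \land A) \lor (B \land \lnot A)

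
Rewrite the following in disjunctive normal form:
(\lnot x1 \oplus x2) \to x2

(\lnot x1 \oplus x2) \to x2
≡ \lnot (\lnot x1 \oplus x2) \lor x2
≡ \lnot ((\lnot x1 \land \lnot x2) \lor (\lnot \lnot x1 \land x2)) \lor x2
≡ (\lnot (\lnot x1 \land \lnot x2) \land \lnot (\lnot \lnot x1 \land x2)) \lor x2
≡ ((\lnot \lnot x1 \lor \lnot \lnot x2) \land \lnot (\lnot \lnot x1 \land x2)) \lor x2
≡ ((x1 \lor \lnot \lnot x2) \land \lnot (\lnot \lnot x1 \land x2)) \lor x2
≡ ((x1 \lor x2) \land \lnot (\lnot \lnot x1 \land x2)) \lor x2
≡ ((x1 \lor x2) \land (\lnot \lnot \lnot x1 \lor \lnot x2)) \lor x2
≡ ((x1 \lor x2) \land (\lnot x1 \lor \lnot x2)) \lor x2
≡ (x1 \land \lnot x1) \lor (x1 \land \lnot x2) \lor (x2 \land \lnot x1) \lor (x2 \land \lnot x2) \lor x2
≡ (x1 \land \lnot x2) \lor x2

(x1 \land \lnot x2) \lor x2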